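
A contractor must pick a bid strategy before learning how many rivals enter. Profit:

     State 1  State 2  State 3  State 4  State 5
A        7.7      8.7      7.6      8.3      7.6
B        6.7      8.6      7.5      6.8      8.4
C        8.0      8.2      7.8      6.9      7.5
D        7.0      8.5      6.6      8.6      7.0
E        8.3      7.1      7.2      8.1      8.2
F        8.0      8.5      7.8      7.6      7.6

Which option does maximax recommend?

Row maxima: A=8.7, B=8.6, C=8.2, D=8.6, E=8.3, F=8.5
Best best-case = 8.7 → A.

A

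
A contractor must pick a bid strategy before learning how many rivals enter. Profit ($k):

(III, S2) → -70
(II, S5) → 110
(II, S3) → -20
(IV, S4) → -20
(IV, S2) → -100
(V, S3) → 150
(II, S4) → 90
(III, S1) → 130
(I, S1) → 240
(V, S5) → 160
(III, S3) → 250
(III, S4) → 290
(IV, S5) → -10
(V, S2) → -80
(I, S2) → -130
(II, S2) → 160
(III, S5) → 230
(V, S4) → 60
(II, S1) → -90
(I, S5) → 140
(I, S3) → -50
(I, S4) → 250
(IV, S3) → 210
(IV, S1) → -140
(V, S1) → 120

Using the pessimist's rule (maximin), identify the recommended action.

Row minima: I=-130, II=-90, III=-70, IV=-140, V=-80
Best worst-case = -70 → III.

III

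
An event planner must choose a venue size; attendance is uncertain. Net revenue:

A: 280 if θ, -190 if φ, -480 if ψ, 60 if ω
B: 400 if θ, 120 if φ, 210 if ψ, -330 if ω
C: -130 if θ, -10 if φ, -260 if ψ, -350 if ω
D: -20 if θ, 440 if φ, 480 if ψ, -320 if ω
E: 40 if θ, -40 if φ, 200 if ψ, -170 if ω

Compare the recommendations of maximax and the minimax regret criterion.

maximax → D; minimax regret → B (disagree)

Row maxima: A=280, B=400, C=-10, D=480, E=200
Best best-case = 480 → D.
Column bests: θ=400, φ=440, ψ=480, ω=60.
A regrets: 120, 630, 960, 0 → max 960
B regrets: 0, 320, 270, 390 → max 390
C regrets: 530, 450, 740, 410 → max 740
D regrets: 420, 0, 0, 380 → max 420
E regrets: 360, 480, 280, 230 → max 480
Smallest max regret = 390 → B.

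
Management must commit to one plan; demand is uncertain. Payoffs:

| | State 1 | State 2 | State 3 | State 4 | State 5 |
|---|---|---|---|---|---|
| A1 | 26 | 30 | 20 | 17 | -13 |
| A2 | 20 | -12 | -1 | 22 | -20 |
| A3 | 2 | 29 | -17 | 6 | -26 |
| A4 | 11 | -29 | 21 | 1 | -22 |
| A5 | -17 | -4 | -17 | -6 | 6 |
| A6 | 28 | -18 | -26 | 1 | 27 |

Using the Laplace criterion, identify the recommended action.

Row averages: A1=16, A2=1.8, A3=-1.2, A4=-3.6, A5=-7.6, A6=2.4
Highest average = 16 → A1.

A1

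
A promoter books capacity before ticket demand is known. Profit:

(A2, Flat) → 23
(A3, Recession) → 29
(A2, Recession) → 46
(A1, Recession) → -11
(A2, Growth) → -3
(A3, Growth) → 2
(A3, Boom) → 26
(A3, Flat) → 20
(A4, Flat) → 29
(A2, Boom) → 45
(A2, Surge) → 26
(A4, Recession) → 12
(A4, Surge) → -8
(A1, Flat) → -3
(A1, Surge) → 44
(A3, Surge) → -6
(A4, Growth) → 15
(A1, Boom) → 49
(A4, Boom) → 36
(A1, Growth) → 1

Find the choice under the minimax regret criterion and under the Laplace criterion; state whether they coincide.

minimax regret → A2; laplace → A2 (agree)

Column bests: Recession=46, Flat=29, Growth=15, Boom=49, Surge=44.
A1 regrets: 57, 32, 14, 0, 0 → max 57
A2 regrets: 0, 6, 18, 4, 18 → max 18
A3 regrets: 17, 9, 13, 23, 50 → max 50
A4 regrets: 34, 0, 0, 13, 52 → max 52
Smallest max regret = 18 → A2.
Row averages: A1=16, A2=27.4, A3=14.2, A4=16.8
Highest average = 27.4 → A2.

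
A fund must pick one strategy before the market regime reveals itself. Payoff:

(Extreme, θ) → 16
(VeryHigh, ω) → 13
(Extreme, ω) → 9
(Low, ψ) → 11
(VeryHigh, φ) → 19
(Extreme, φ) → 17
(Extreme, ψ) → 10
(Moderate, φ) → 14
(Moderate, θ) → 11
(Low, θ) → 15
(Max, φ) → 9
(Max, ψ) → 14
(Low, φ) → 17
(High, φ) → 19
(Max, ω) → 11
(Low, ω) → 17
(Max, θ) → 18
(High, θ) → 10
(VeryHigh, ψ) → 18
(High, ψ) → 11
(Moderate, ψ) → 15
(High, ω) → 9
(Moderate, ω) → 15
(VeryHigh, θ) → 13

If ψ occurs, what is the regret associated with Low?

7

Best payoff under ψ is 18.
Regret = 18 − 11 = 7.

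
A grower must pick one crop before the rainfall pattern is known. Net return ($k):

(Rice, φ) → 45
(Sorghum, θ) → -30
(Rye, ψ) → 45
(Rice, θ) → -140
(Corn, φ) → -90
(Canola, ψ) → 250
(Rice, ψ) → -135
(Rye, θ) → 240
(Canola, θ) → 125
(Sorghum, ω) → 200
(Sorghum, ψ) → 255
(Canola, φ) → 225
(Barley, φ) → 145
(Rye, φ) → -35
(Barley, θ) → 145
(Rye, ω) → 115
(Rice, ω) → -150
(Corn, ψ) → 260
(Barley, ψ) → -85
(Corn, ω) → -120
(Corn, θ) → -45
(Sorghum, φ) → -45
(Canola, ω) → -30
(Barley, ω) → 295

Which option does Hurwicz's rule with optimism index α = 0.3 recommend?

Barley: 0.3·295 + 0.7·(-85) = 29
Rice: 0.3·45 + 0.7·(-150) = -91.5
Canola: 0.3·250 + 0.7·(-30) = 54
Sorghum: 0.3·255 + 0.7·(-45) = 45
Corn: 0.3·260 + 0.7·(-120) = -6
Rye: 0.3·240 + 0.7·(-35) = 47.5
Highest Hurwicz score = 54 → Canola.

Canola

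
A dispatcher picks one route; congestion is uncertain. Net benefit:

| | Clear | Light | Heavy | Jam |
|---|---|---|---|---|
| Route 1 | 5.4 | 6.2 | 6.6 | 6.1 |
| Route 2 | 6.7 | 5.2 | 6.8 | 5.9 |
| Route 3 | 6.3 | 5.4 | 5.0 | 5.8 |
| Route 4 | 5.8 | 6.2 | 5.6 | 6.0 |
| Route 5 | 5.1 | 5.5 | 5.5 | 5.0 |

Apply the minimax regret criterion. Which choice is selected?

Column bests: Clear=6.7, Light=6.2, Heavy=6.8, Jam=6.1.
Route 1 regrets: 1.3, 0.0, 0.2, 0.0 → max 1.3
Route 2 regrets: 0.0, 1.0, 0.0, 0.2 → max 1.0
Route 3 regrets: 0.4, 0.8, 1.8, 0.3 → max 1.8
Route 4 regrets: 0.9, 0.0, 1.2, 0.1 → max 1.2
Route 5 regrets: 1.6, 0.7, 1.3, 1.1 → max 1.6
Smallest max regret = 1.0 → Route 2.

Route 2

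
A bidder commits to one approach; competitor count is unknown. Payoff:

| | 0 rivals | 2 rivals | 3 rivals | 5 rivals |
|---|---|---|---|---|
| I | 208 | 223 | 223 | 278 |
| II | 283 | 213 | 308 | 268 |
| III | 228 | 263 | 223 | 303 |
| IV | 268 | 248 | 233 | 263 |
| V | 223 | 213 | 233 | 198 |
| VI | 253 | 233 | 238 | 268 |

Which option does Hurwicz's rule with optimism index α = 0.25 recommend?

I: 0.25·278 + 0.75·208 = 225.5
II: 0.25·308 + 0.75·213 = 236.75
III: 0.25·303 + 0.75·223 = 243
IV: 0.25·268 + 0.75·233 = 241.75
V: 0.25·233 + 0.75·198 = 206.75
VI: 0.25·268 + 0.75·233 = 241.75
Highest Hurwicz score = 243 → III.

III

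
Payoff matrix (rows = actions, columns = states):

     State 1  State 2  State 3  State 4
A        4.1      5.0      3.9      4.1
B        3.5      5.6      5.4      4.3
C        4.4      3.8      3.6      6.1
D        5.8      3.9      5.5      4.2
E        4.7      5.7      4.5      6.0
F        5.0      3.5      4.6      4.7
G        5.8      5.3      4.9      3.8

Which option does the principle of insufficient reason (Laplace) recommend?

Row averages: A=4.275, B=4.7, C=4.475, D=4.85, E=5.225, F=4.45, G=4.95
Highest average = 5.225 → E.

E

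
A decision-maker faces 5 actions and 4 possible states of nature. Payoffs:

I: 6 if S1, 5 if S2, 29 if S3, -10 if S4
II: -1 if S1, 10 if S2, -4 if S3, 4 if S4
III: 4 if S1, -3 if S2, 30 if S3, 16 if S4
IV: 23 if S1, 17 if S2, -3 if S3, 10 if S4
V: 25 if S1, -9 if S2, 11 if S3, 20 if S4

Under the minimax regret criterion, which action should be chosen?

III

Column bests: S1=25, S2=17, S3=30, S4=20.
I regrets: 19, 12, 1, 30 → max 30
II regrets: 26, 7, 34, 16 → max 34
III regrets: 21, 20, 0, 4 → max 21
IV regrets: 2, 0, 33, 10 → max 33
V regrets: 0, 26, 19, 0 → max 26
Smallest max regret = 21 → III.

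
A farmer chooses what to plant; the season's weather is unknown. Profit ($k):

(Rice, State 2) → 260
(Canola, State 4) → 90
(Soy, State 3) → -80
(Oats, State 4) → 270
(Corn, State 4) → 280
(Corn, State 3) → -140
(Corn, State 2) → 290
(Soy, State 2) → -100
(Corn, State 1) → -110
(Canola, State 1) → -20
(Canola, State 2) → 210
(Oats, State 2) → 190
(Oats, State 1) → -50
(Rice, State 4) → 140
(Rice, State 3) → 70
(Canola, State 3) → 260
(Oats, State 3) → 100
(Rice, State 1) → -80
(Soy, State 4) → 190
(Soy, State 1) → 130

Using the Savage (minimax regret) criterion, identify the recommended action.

Column bests: State 1=130, State 2=290, State 3=260, State 4=280.
Canola regrets: 150, 80, 0, 190 → max 190
Corn regrets: 240, 0, 400, 0 → max 400
Oats regrets: 180, 100, 160, 10 → max 180
Rice regrets: 210, 30, 190, 140 → max 210
Soy regrets: 0, 390, 340, 90 → max 390
Smallest max regret = 180 → Oats.

Oats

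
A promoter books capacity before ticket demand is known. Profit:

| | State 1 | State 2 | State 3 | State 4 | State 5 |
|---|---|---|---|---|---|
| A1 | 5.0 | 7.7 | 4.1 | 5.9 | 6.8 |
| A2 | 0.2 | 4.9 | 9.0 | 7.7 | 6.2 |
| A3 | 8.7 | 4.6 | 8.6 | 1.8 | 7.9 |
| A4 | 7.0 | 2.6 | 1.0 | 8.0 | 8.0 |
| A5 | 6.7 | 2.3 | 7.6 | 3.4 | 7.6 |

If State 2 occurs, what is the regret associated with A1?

Best payoff under State 2 is 7.7.
Regret = 7.7 − 7.7 = 0.0.

0.0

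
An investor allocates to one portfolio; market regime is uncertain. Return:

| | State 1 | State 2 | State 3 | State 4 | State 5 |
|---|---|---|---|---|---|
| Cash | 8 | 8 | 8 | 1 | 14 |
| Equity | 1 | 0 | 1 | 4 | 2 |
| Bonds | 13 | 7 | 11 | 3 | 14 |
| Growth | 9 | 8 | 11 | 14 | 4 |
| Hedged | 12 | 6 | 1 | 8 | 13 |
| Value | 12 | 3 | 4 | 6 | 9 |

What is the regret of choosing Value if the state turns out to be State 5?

Best payoff under State 5 is 14.
Regret = 14 − 9 = 5.

5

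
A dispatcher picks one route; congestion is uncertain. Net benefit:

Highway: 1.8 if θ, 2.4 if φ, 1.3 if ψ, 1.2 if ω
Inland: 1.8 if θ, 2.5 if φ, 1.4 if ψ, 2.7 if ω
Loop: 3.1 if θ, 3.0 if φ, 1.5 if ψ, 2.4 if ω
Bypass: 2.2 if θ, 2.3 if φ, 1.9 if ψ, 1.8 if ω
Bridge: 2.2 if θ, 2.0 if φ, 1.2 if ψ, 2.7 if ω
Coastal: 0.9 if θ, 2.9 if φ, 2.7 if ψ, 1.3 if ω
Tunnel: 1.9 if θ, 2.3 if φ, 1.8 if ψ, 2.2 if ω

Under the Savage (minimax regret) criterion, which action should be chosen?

Column bests: θ=3.1, φ=3.0, ψ=2.7, ω=2.7.
Highway regrets: 1.3, 0.6, 1.4, 1.5 → max 1.5
Inland regrets: 1.3, 0.5, 1.3, 0.0 → max 1.3
Loop regrets: 0.0, 0.0, 1.2, 0.3 → max 1.2
Bypass regrets: 0.9, 0.7, 0.8, 0.9 → max 0.9
Bridge regrets: 0.9, 1.0, 1.5, 0.0 → max 1.5
Coastal regrets: 2.2, 0.1, 0.0, 1.4 → max 2.2
Tunnel regrets: 1.2, 0.7, 0.9, 0.5 → max 1.2
Smallest max regret = 0.9 → Bypass.

Bypass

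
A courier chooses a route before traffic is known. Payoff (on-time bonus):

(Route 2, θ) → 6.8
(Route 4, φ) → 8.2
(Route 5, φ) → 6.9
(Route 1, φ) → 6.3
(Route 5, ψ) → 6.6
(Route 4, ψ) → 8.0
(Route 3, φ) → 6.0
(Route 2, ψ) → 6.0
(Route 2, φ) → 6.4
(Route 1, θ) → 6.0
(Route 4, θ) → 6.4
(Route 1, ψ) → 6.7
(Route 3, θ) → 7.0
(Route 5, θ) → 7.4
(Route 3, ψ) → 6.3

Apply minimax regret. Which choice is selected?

Route 4

Column bests: θ=7.4, φ=8.2, ψ=8.0.
Route 1 regrets: 1.4, 1.9, 1.3 → max 1.9
Route 2 regrets: 0.6, 1.8, 2.0 → max 2.0
Route 3 regrets: 0.4, 2.2, 1.7 → max 2.2
Route 4 regrets: 1.0, 0.0, 0.0 → max 1.0
Route 5 regrets: 0.0, 1.3, 1.4 → max 1.4
Smallest max regret = 1.0 → Route 4.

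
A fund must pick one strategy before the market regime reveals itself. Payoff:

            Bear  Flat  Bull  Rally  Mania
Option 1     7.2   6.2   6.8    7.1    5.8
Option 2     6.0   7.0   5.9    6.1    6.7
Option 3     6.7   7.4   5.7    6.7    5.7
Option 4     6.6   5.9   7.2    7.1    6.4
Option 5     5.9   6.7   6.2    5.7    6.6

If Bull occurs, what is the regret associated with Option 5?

Best payoff under Bull is 7.2.
Regret = 7.2 − 6.2 = 1.0.

1.0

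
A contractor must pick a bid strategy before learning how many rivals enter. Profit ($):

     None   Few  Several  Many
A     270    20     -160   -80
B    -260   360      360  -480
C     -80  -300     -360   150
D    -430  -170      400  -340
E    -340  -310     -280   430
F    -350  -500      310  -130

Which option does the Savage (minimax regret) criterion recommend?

Column bests: None=270, Few=360, Several=400, Many=430.
A regrets: 0, 340, 560, 510 → max 560
B regrets: 530, 0, 40, 910 → max 910
C regrets: 350, 660, 760, 280 → max 760
D regrets: 700, 530, 0, 770 → max 770
E regrets: 610, 670, 680, 0 → max 680
F regrets: 620, 860, 90, 560 → max 860
Smallest max regret = 560 → A.

A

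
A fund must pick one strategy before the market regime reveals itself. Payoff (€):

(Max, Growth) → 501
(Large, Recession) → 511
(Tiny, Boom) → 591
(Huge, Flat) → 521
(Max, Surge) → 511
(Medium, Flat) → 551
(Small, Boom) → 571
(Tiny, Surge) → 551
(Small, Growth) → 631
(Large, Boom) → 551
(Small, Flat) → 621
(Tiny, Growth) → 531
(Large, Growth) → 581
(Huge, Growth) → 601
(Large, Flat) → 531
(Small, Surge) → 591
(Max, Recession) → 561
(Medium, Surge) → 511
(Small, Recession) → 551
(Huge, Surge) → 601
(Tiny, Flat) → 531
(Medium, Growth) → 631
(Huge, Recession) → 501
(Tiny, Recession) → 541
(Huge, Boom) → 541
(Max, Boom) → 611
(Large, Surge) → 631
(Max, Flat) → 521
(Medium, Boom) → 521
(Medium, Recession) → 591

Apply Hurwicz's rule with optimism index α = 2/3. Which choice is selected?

Tiny: 2/3·591 + 1/3·531 = 571
Small: 2/3·631 + 1/3·551 = 1813/3
Medium: 2/3·631 + 1/3·511 = 591
Large: 2/3·631 + 1/3·511 = 591
Huge: 2/3·601 + 1/3·501 = 1703/3
Max: 2/3·611 + 1/3·501 = 1723/3
Highest Hurwicz score = 1813/3 → Small.

Small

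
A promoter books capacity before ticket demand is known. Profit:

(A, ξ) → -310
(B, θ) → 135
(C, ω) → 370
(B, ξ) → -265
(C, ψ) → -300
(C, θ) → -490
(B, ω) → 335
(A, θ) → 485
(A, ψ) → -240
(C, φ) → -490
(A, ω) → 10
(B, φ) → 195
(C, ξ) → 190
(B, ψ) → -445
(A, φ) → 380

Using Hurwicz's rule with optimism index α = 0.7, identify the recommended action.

A: 0.7·485 + 0.3·(-310) = 246.5
B: 0.7·335 + 0.3·(-445) = 101
C: 0.7·370 + 0.3·(-490) = 112
Highest Hurwicz score = 246.5 → A.

A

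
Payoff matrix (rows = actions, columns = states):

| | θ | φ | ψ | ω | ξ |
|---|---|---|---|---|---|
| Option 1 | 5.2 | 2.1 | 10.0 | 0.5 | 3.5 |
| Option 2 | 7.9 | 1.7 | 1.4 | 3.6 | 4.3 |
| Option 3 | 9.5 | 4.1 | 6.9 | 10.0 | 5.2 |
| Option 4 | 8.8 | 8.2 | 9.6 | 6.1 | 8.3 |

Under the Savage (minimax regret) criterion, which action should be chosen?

Column bests: θ=9.5, φ=8.2, ψ=10.0, ω=10.0, ξ=8.3.
Option 1 regrets: 4.3, 6.1, 0.0, 9.5, 4.8 → max 9.5
Option 2 regrets: 1.6, 6.5, 8.6, 6.4, 4.0 → max 8.6
Option 3 regrets: 0.0, 4.1, 3.1, 0.0, 3.1 → max 4.1
Option 4 regrets: 0.7, 0.0, 0.4, 3.9, 0.0 → max 3.9
Smallest max regret = 3.9 → Option 4.

Option 4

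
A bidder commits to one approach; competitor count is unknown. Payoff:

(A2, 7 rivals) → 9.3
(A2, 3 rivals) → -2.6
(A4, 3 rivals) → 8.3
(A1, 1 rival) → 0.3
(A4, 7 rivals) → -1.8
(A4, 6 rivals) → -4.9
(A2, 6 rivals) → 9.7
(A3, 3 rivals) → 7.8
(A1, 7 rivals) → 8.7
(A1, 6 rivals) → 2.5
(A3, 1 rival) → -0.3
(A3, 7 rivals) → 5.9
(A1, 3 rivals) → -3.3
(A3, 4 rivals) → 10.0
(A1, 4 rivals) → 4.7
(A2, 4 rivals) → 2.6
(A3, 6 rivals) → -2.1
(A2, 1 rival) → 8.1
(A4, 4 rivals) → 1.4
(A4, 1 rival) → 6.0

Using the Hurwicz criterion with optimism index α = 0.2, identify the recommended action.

A1: 0.2·8.7 + 0.8·(-3.3) = -0.9
A2: 0.2·9.7 + 0.8·(-2.6) = -0.14
A3: 0.2·10.0 + 0.8·(-2.1) = 0.32
A4: 0.2·8.3 + 0.8·(-4.9) = -2.26
Highest Hurwicz score = 0.32 → A3.

A3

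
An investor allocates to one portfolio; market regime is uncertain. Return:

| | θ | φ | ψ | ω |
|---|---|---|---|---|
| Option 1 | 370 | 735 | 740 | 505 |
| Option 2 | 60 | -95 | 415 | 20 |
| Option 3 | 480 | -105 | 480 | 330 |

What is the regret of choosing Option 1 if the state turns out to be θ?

110

Best payoff under θ is 480.
Regret = 480 − 370 = 110.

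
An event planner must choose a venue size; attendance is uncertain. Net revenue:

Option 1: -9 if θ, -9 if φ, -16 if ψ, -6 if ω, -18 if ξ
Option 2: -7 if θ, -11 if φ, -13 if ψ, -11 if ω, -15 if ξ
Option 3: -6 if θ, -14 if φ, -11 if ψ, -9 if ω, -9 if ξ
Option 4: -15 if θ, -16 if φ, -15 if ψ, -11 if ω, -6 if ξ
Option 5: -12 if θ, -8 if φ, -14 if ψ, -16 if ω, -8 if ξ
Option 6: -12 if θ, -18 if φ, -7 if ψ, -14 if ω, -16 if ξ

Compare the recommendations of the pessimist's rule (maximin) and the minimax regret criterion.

Row minima: Option 1=-18, Option 2=-15, Option 3=-14, Option 4=-16, Option 5=-16, Option 6=-18
Best worst-case = -14 → Option 3.
Column bests: θ=-6, φ=-8, ψ=-7, ω=-6, ξ=-6.
Option 1 regrets: 3, 1, 9, 0, 12 → max 12
Option 2 regrets: 1, 3, 6, 5, 9 → max 9
Option 3 regrets: 0, 6, 4, 3, 3 → max 6
Option 4 regrets: 9, 8, 8, 5, 0 → max 9
Option 5 regrets: 6, 0, 7, 10, 2 → max 10
Option 6 regrets: 6, 10, 0, 8, 10 → max 10
Smallest max regret = 6 → Option 3.

maximin → Option 3; minimax regret → Option 3 (agree)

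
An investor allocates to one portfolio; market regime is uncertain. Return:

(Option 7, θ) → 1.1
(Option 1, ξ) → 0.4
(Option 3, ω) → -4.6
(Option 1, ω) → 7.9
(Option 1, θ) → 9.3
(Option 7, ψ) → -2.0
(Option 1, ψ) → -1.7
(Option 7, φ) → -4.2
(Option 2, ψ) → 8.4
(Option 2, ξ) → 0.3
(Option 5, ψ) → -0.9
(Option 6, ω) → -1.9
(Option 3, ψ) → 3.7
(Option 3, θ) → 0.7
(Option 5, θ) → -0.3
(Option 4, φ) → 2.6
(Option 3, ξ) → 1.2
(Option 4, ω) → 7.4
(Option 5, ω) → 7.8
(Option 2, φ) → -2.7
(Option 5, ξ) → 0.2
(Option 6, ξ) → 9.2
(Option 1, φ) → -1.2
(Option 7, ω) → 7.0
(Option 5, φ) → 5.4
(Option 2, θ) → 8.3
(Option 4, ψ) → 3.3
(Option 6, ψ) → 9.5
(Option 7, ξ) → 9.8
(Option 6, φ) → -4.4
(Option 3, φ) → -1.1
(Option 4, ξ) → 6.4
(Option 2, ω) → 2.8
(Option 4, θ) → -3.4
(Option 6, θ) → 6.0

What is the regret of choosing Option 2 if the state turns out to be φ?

8.1

Best payoff under φ is 5.4.
Regret = 5.4 − (-2.7) = 8.1.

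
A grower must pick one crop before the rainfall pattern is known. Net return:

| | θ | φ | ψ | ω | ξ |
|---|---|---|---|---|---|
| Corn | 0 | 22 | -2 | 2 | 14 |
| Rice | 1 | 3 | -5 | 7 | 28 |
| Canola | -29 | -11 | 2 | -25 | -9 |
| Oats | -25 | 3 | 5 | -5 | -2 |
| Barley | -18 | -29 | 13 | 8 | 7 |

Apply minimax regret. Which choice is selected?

Corn

Column bests: θ=1, φ=22, ψ=13, ω=8, ξ=28.
Corn regrets: 1, 0, 15, 6, 14 → max 15
Rice regrets: 0, 19, 18, 1, 0 → max 19
Canola regrets: 30, 33, 11, 33, 37 → max 37
Oats regrets: 26, 19, 8, 13, 30 → max 30
Barley regrets: 19, 51, 0, 0, 21 → max 51
Smallest max regret = 15 → Corn.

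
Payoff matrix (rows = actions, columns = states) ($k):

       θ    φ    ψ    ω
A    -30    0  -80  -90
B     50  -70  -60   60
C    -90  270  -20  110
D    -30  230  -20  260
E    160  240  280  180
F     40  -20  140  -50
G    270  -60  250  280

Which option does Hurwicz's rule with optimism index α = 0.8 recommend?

E

A: 0.8·0 + 0.2·(-90) = -18
B: 0.8·60 + 0.2·(-70) = 34
C: 0.8·270 + 0.2·(-90) = 198
D: 0.8·260 + 0.2·(-30) = 202
E: 0.8·280 + 0.2·160 = 256
F: 0.8·140 + 0.2·(-50) = 102
G: 0.8·280 + 0.2·(-60) = 212
Highest Hurwicz score = 256 → E.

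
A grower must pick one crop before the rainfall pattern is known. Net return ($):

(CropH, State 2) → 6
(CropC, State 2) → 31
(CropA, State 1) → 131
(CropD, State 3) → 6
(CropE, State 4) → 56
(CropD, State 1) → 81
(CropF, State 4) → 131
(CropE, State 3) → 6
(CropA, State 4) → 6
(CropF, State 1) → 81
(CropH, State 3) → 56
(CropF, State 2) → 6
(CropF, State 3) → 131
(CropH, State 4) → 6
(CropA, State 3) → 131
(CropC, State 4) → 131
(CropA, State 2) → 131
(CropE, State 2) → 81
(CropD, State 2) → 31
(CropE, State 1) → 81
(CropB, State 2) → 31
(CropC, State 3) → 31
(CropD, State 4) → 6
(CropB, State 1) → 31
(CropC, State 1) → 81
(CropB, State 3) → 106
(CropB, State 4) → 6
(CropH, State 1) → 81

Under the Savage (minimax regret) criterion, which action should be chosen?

CropC

Column bests: State 1=131, State 2=131, State 3=131, State 4=131.
CropA regrets: 0, 0, 0, 125 → max 125
CropE regrets: 50, 50, 125, 75 → max 125
CropC regrets: 50, 100, 100, 0 → max 100
CropF regrets: 50, 125, 0, 0 → max 125
CropD regrets: 50, 100, 125, 125 → max 125
CropB regrets: 100, 100, 25, 125 → max 125
CropH regrets: 50, 125, 75, 125 → max 125
Smallest max regret = 100 → CropC.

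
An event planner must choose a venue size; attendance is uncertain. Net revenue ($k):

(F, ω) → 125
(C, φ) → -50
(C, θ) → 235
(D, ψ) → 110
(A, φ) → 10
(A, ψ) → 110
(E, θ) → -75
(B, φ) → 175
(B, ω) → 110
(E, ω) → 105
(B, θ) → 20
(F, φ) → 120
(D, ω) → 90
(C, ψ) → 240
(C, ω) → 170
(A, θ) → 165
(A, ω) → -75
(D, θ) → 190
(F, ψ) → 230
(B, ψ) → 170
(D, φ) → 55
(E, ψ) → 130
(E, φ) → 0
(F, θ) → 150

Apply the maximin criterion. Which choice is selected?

F

Row minima: A=-75, B=20, C=-50, D=55, E=-75, F=120
Best worst-case = 120 → F.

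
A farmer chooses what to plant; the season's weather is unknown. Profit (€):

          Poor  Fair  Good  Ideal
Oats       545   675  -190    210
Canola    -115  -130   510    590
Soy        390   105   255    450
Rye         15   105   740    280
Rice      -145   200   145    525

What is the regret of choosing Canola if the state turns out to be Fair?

Best payoff under Fair is 675.
Regret = 675 − (-130) = 805.

805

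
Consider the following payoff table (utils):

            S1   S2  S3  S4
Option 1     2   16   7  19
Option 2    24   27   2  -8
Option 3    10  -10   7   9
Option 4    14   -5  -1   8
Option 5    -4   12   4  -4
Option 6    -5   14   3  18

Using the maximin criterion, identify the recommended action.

Row minima: Option 1=2, Option 2=-8, Option 3=-10, Option 4=-5, Option 5=-4, Option 6=-5
Best worst-case = 2 → Option 1.

Option 1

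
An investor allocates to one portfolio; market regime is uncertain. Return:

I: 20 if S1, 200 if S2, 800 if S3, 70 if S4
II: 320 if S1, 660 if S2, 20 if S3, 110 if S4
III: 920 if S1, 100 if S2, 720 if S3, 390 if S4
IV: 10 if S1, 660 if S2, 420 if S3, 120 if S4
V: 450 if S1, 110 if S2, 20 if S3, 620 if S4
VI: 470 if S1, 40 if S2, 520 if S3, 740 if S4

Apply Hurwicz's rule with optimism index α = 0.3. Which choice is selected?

I: 0.3·800 + 0.7·20 = 254
II: 0.3·660 + 0.7·20 = 212
III: 0.3·920 + 0.7·100 = 346
IV: 0.3·660 + 0.7·10 = 205
V: 0.3·620 + 0.7·20 = 200
VI: 0.3·740 + 0.7·40 = 250
Highest Hurwicz score = 346 → III.

III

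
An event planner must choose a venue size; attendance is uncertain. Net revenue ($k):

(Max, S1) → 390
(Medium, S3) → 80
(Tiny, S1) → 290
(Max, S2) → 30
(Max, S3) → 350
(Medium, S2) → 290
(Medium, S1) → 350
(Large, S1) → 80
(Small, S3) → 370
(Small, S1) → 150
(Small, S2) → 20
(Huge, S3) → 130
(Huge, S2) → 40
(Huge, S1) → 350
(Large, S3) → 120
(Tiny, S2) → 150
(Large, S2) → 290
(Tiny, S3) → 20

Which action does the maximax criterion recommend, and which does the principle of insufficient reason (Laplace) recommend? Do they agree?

maximax → Max; laplace → Max (agree)

Row maxima: Tiny=290, Small=370, Medium=350, Large=290, Huge=350, Max=390
Best best-case = 390 → Max.
Row averages: Tiny=460/3, Small=180, Medium=240, Large=490/3, Huge=520/3, Max=770/3
Highest average = 770/3 → Max.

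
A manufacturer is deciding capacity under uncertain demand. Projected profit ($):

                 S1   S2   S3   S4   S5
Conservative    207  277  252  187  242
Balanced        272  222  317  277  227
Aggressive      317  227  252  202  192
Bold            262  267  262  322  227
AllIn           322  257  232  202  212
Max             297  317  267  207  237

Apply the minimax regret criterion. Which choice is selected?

Column bests: S1=322, S2=317, S3=317, S4=322, S5=242.
Conservative regrets: 115, 40, 65, 135, 0 → max 135
Balanced regrets: 50, 95, 0, 45, 15 → max 95
Aggressive regrets: 5, 90, 65, 120, 50 → max 120
Bold regrets: 60, 50, 55, 0, 15 → max 60
AllIn regrets: 0, 60, 85, 120, 30 → max 120
Max regrets: 25, 0, 50, 115, 5 → max 115
Smallest max regret = 60 → Bold.

Bold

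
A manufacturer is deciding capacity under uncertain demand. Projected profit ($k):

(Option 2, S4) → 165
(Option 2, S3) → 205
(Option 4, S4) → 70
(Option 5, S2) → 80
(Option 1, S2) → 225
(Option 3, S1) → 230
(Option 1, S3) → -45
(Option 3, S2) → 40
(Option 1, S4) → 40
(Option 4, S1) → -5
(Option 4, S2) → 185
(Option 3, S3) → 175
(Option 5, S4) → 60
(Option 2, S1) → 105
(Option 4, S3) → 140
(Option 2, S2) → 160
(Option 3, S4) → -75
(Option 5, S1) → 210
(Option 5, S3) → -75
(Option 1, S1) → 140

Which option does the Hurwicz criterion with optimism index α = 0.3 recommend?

Option 2

Option 1: 0.3·225 + 0.7·(-45) = 36
Option 2: 0.3·205 + 0.7·105 = 135
Option 3: 0.3·230 + 0.7·(-75) = 16.5
Option 4: 0.3·185 + 0.7·(-5) = 52
Option 5: 0.3·210 + 0.7·(-75) = 10.5
Highest Hurwicz score = 135 → Option 2.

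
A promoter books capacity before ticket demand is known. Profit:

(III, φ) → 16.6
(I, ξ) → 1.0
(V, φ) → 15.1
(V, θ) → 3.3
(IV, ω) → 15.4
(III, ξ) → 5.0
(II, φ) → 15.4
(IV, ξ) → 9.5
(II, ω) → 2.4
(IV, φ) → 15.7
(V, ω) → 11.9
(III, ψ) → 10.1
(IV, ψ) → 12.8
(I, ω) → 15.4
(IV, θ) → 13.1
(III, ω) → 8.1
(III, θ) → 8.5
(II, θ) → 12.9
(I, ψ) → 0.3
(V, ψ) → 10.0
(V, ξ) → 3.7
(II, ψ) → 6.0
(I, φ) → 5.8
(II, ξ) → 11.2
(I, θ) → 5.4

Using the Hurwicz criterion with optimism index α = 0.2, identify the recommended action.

IV

I: 0.2·15.4 + 0.8·0.3 = 3.32
II: 0.2·15.4 + 0.8·2.4 = 5
III: 0.2·16.6 + 0.8·5.0 = 7.32
IV: 0.2·15.7 + 0.8·9.5 = 10.74
V: 0.2·15.1 + 0.8·3.3 = 5.66
Highest Hurwicz score = 10.74 → IV.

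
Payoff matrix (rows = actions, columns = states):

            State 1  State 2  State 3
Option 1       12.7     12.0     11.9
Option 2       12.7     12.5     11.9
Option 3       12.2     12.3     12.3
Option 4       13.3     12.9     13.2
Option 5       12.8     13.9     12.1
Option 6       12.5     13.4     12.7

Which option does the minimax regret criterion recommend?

Option 6

Column bests: State 1=13.3, State 2=13.9, State 3=13.2.
Option 1 regrets: 0.6, 1.9, 1.3 → max 1.9
Option 2 regrets: 0.6, 1.4, 1.3 → max 1.4
Option 3 regrets: 1.1, 1.6, 0.9 → max 1.6
Option 4 regrets: 0.0, 1.0, 0.0 → max 1.0
Option 5 regrets: 0.5, 0.0, 1.1 → max 1.1
Option 6 regrets: 0.8, 0.5, 0.5 → max 0.8
Smallest max regret = 0.8 → Option 6.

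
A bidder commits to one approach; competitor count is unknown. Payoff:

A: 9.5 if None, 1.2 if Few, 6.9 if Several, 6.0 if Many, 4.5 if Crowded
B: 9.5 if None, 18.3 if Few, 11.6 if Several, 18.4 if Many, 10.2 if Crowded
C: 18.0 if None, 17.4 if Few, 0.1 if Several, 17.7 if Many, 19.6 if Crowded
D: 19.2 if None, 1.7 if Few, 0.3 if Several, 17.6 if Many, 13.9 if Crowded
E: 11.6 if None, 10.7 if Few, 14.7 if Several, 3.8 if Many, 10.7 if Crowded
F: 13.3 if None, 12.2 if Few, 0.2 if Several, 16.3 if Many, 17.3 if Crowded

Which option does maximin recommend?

Row minima: A=1.2, B=9.5, C=0.1, D=0.3, E=3.8, F=0.2
Best worst-case = 9.5 → B.

B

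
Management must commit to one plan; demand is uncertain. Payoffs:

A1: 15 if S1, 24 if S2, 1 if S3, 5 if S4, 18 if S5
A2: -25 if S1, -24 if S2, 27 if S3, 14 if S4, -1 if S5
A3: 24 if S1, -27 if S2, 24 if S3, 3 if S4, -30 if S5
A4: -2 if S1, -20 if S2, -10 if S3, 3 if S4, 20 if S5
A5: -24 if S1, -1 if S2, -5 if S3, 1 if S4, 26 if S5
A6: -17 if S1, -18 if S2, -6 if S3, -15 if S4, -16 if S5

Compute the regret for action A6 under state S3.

Best payoff under S3 is 27.
Regret = 27 − (-6) = 33.

33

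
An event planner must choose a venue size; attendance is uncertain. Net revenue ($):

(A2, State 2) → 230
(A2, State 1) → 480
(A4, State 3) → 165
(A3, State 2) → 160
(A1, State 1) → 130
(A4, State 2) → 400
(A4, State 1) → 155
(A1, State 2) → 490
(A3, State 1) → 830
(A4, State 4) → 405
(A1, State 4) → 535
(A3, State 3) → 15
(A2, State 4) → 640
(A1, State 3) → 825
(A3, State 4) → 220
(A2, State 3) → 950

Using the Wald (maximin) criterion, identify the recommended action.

Row minima: A1=130, A2=230, A3=15, A4=155
Best worst-case = 230 → A2.

A2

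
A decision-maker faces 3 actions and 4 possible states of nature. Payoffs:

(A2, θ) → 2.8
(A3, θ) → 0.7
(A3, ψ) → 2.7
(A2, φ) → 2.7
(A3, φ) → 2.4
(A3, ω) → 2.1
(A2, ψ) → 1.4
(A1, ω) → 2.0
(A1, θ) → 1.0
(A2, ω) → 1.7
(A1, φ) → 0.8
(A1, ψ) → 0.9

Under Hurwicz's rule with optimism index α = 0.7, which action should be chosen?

A2

A1: 0.7·2.0 + 0.3·0.8 = 1.64
A2: 0.7·2.8 + 0.3·1.4 = 2.38
A3: 0.7·2.7 + 0.3·0.7 = 2.1
Highest Hurwicz score = 2.38 → A2.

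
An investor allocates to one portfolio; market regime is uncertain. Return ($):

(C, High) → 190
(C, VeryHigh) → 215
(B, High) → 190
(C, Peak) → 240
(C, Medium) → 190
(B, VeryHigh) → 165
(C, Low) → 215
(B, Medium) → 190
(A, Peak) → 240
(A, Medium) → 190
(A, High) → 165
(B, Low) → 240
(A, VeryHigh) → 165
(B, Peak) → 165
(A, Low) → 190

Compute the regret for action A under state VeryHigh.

50

Best payoff under VeryHigh is 215.
Regret = 215 − 165 = 50.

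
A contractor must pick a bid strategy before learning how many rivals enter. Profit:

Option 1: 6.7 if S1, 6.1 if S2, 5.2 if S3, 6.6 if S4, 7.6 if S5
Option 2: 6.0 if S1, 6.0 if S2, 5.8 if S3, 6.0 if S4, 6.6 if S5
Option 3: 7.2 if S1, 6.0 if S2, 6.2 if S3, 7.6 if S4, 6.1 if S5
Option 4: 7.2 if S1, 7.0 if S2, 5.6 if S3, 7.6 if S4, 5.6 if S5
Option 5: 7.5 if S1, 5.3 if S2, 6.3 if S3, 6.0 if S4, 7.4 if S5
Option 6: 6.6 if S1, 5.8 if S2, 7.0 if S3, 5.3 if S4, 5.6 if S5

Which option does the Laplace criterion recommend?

Option 3

Row averages: Option 1=6.44, Option 2=6.08, Option 3=6.62, Option 4=6.6, Option 5=6.5, Option 6=6.06
Highest average = 6.62 → Option 3.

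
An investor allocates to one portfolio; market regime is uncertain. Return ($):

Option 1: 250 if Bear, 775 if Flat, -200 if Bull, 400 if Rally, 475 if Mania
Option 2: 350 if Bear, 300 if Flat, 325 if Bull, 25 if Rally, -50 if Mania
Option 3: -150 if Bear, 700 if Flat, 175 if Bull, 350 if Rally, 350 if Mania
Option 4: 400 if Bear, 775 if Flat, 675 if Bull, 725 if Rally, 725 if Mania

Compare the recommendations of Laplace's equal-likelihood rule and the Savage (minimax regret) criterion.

laplace → Option 4; minimax regret → Option 4 (agree)

Row averages: Option 1=340, Option 2=190, Option 3=285, Option 4=660
Highest average = 660 → Option 4.
Column bests: Bear=400, Flat=775, Bull=675, Rally=725, Mania=725.
Option 1 regrets: 150, 0, 875, 325, 250 → max 875
Option 2 regrets: 50, 475, 350, 700, 775 → max 775
Option 3 regrets: 550, 75, 500, 375, 375 → max 550
Option 4 regrets: 0, 0, 0, 0, 0 → max 0
Smallest max regret = 0 → Option 4.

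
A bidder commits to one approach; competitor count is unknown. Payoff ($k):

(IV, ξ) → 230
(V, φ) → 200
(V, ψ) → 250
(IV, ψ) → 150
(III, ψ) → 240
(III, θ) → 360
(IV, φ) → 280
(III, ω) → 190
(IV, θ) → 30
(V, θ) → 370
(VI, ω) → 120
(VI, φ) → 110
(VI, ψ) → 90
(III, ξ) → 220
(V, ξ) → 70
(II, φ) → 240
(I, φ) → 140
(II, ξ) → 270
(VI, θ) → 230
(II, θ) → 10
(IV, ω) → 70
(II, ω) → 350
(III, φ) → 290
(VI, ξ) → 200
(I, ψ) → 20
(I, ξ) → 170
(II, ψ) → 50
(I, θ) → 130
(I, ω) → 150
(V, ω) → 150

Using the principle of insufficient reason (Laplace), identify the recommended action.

III

Row averages: I=122, II=184, III=260, IV=152, V=208, VI=150
Highest average = 260 → III.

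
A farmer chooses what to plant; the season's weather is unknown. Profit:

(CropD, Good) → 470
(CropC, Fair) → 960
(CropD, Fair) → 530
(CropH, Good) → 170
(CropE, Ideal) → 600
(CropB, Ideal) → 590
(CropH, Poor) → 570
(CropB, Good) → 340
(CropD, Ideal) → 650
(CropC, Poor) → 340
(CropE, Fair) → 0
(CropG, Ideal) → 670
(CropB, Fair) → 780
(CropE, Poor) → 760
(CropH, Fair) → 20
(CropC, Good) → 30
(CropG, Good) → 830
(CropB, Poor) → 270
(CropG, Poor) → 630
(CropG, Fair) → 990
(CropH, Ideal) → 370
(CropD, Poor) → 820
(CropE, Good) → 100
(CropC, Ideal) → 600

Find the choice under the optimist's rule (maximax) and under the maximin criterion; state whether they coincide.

Row maxima: CropH=570, CropC=960, CropD=820, CropG=990, CropB=780, CropE=760
Best best-case = 990 → CropG.
Row minima: CropH=20, CropC=30, CropD=470, CropG=630, CropB=270, CropE=0
Best worst-case = 630 → CropG.

maximax → CropG; maximin → CropG (agree)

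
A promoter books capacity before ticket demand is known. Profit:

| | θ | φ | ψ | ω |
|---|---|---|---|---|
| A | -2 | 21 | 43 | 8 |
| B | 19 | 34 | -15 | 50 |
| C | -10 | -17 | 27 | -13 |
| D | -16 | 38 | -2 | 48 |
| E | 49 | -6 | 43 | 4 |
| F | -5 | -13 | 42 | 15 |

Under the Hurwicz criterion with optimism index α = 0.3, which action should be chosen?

A: 0.3·43 + 0.7·(-2) = 11.5
B: 0.3·50 + 0.7·(-15) = 4.5
C: 0.3·27 + 0.7·(-17) = -3.8
D: 0.3·48 + 0.7·(-16) = 3.2
E: 0.3·49 + 0.7·(-6) = 10.5
F: 0.3·42 + 0.7·(-13) = 3.5
Highest Hurwicz score = 11.5 → A.

A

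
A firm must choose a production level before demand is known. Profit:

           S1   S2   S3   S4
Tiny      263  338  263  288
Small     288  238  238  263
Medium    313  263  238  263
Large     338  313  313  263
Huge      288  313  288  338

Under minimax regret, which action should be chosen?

Huge

Column bests: S1=338, S2=338, S3=313, S4=338.
Tiny regrets: 75, 0, 50, 50 → max 75
Small regrets: 50, 100, 75, 75 → max 100
Medium regrets: 25, 75, 75, 75 → max 75
Large regrets: 0, 25, 0, 75 → max 75
Huge regrets: 50, 25, 25, 0 → max 50
Smallest max regret = 50 → Huge.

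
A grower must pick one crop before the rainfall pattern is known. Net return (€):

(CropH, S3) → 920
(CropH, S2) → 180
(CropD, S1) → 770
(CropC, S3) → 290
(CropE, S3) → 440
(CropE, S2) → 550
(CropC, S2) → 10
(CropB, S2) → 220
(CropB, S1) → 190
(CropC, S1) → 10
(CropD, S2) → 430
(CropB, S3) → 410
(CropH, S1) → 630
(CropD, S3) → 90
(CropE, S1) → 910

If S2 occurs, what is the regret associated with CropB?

330

Best payoff under S2 is 550.
Regret = 550 − 220 = 330.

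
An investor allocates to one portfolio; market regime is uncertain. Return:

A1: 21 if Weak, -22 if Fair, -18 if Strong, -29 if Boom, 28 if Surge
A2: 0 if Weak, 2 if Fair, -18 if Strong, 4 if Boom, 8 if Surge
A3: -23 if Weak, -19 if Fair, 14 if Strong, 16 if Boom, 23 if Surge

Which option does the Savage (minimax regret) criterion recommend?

A2

Column bests: Weak=21, Fair=2, Strong=14, Boom=16, Surge=28.
A1 regrets: 0, 24, 32, 45, 0 → max 45
A2 regrets: 21, 0, 32, 12, 20 → max 32
A3 regrets: 44, 21, 0, 0, 5 → max 44
Smallest max regret = 32 → A2.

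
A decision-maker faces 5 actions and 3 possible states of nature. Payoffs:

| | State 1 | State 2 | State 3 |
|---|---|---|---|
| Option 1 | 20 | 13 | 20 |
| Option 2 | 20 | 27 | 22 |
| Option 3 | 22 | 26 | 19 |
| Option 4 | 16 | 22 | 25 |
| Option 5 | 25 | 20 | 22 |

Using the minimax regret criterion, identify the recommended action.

Option 2

Column bests: State 1=25, State 2=27, State 3=25.
Option 1 regrets: 5, 14, 5 → max 14
Option 2 regrets: 5, 0, 3 → max 5
Option 3 regrets: 3, 1, 6 → max 6
Option 4 regrets: 9, 5, 0 → max 9
Option 5 regrets: 0, 7, 3 → max 7
Smallest max regret = 5 → Option 2.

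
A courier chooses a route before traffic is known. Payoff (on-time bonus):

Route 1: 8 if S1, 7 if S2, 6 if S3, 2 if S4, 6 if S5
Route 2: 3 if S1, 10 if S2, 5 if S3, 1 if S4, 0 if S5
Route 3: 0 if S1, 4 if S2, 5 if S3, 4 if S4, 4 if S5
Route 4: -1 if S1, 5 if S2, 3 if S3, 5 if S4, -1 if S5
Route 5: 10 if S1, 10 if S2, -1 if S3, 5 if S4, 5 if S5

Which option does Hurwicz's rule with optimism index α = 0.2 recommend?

Route 1: 0.2·8 + 0.8·2 = 3.2
Route 2: 0.2·10 + 0.8·0 = 2
Route 3: 0.2·5 + 0.8·0 = 1
Route 4: 0.2·5 + 0.8·(-1) = 0.2
Route 5: 0.2·10 + 0.8·(-1) = 1.2
Highest Hurwicz score = 3.2 → Route 1.

Route 1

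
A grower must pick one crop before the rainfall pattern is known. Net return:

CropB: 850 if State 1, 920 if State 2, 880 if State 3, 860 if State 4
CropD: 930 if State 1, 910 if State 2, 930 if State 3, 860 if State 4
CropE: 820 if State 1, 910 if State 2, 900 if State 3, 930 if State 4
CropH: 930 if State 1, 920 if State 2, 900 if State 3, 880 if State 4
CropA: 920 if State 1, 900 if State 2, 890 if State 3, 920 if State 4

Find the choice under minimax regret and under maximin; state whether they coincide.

minimax regret → CropA; maximin → CropA (agree)

Column bests: State 1=930, State 2=920, State 3=930, State 4=930.
CropB regrets: 80, 0, 50, 70 → max 80
CropD regrets: 0, 10, 0, 70 → max 70
CropE regrets: 110, 10, 30, 0 → max 110
CropH regrets: 0, 0, 30, 50 → max 50
CropA regrets: 10, 20, 40, 10 → max 40
Smallest max regret = 40 → CropA.
Row minima: CropB=850, CropD=860, CropE=820, CropH=880, CropA=890
Best worst-case = 890 → CropA.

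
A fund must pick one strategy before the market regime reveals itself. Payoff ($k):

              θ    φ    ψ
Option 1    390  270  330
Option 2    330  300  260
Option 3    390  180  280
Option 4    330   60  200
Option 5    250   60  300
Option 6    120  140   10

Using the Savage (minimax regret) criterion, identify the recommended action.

Column bests: θ=390, φ=300, ψ=330.
Option 1 regrets: 0, 30, 0 → max 30
Option 2 regrets: 60, 0, 70 → max 70
Option 3 regrets: 0, 120, 50 → max 120
Option 4 regrets: 60, 240, 130 → max 240
Option 5 regrets: 140, 240, 30 → max 240
Option 6 regrets: 270, 160, 320 → max 320
Smallest max regret = 30 → Option 1.

Option 1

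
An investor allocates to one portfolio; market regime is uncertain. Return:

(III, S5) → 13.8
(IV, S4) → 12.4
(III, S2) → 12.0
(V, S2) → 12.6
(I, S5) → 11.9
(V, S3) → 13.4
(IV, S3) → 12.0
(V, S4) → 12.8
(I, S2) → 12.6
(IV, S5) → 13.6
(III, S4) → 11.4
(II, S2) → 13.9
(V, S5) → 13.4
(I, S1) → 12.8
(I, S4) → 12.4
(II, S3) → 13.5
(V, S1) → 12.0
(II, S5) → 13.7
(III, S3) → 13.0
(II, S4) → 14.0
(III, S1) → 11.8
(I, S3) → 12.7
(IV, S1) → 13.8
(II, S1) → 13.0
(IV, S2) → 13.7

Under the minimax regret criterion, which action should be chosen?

II

Column bests: S1=13.8, S2=13.9, S3=13.5, S4=14.0, S5=13.8.
I regrets: 1.0, 1.3, 0.8, 1.6, 1.9 → max 1.9
II regrets: 0.8, 0.0, 0.0, 0.0, 0.1 → max 0.8
III regrets: 2.0, 1.9, 0.5, 2.6, 0.0 → max 2.6
IV regrets: 0.0, 0.2, 1.5, 1.6, 0.2 → max 1.6
V regrets: 1.8, 1.3, 0.1, 1.2, 0.4 → max 1.8
Smallest max regret = 0.8 → II.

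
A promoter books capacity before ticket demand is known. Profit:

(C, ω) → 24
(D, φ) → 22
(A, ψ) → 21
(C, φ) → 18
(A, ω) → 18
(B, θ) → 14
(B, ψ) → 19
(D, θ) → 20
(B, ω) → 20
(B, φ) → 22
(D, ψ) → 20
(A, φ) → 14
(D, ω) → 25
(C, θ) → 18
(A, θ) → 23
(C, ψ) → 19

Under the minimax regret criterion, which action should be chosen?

D

Column bests: θ=23, φ=22, ψ=21, ω=25.
A regrets: 0, 8, 0, 7 → max 8
B regrets: 9, 0, 2, 5 → max 9
C regrets: 5, 4, 2, 1 → max 5
D regrets: 3, 0, 1, 0 → max 3
Smallest max regret = 3 → D.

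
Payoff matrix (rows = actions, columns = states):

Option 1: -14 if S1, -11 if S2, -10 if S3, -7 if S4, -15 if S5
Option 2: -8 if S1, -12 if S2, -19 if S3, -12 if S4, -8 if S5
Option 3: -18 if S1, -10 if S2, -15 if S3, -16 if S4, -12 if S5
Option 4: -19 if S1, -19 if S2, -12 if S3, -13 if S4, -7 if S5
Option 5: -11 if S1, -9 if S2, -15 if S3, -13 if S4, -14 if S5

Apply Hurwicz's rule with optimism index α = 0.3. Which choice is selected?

Option 1

Option 1: 0.3·(-7) + 0.7·(-15) = -12.6
Option 2: 0.3·(-8) + 0.7·(-19) = -15.7
Option 3: 0.3·(-10) + 0.7·(-18) = -15.6
Option 4: 0.3·(-7) + 0.7·(-19) = -15.4
Option 5: 0.3·(-9) + 0.7·(-15) = -13.2
Highest Hurwicz score = -12.6 → Option 1.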